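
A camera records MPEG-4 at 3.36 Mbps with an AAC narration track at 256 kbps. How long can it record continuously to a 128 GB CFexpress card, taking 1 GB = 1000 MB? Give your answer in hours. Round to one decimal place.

78.7 hours

Audio: 256 kbps = 0.256 Mbps.
Total bitrate: 3.36 + 0.256 = 3.616 Mbps.
Capacity: 128 GB = 1,024,000 Mb.
Recording time: 1,024,000 / 3.616 = 283,186 s ≈ 78.7 hours.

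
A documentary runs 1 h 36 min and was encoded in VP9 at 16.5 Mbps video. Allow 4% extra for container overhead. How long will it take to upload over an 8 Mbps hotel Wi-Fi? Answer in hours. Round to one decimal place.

1 h 36 min = 96 min = 5760 s
File: 16.500 Mbps × 5760 s = 95040.0 Mb.
With 4% container overhead: ×1.04. → 98841.6 Mb.
At 8 Mbps: 98841.6 / 8 = 12355.2 s ≈ 3.43 hours.

3.4 hours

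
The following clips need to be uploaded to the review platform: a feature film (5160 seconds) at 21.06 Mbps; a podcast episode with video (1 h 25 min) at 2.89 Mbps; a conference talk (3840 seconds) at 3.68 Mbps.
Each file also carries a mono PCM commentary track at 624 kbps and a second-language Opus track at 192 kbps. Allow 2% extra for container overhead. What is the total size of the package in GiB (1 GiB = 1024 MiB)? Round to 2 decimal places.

Audio total: 624 + 192 = 816 kbps = 0.816 Mbps.
feature film: 21.876 Mbps × 5160 s × 1.02 = 115137.8 Mb
podcast episode with video: 3.706 Mbps × 5100 s × 1.02 = 19278.6 Mb
conference talk: 4.496 Mbps × 3840 s × 1.02 = 17609.9 Mb
Total: 152026.3 Mb = 19003.3 MB.
= 17.70 GiB.

17.70 GiB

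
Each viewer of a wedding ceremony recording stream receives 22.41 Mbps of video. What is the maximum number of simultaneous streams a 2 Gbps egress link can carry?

89

2 Gbps = 2,000 Mbps; 2,000 / 22.410 = 89.25 → 89 viewers.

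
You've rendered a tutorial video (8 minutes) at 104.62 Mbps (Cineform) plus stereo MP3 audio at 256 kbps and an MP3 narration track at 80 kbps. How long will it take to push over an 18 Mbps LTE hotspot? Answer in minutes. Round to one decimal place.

46.6 minutes

8 min = 480 s
Audio total: 256 + 80 = 336 kbps = 0.336 Mbps.
Total bitrate: 104.956 Mbps.
File: 104.956 Mbps × 480 s = 50378.9 Mb.
At 18 Mbps: 50378.9 / 18 = 2798.8 s ≈ 46.6 minutes.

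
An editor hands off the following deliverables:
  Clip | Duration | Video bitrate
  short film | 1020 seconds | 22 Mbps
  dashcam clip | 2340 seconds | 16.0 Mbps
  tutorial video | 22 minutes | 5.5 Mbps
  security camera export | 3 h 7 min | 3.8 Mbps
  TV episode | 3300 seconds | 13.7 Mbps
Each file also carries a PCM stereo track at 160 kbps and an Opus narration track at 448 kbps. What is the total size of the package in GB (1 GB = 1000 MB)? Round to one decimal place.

Audio total: 160 + 448 = 608 kbps = 0.608 Mbps.
short film: 22.608 Mbps × 1020 s = 23060.2 Mb
dashcam clip: 16.608 Mbps × 2340 s = 38862.7 Mb
tutorial video: 6.108 Mbps × 1320 s = 8062.6 Mb
security camera export: 4.408 Mbps × 11220 s = 49457.8 Mb
TV episode: 14.308 Mbps × 3300 s = 47216.4 Mb
Total: 166659.6 Mb = 20832.5 MB.
= 20.83 GB.

20.8 GB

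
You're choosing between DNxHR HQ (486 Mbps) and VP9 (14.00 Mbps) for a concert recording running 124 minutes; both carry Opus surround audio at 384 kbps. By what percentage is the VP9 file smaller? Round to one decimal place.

97.0%

124 min = 7440 s
Audio: 384 kbps = 0.384 Mbps.
DNxHR HQ: 486.384 Mbps × 7440 s = 3618697.0 Mb = 452.337 GB.
VP9: 14.384 Mbps × 7440 s = 107017.0 Mb = 13.377 GB.
Reduction: (1 − 13.377/452.337) × 100 = 97.04%.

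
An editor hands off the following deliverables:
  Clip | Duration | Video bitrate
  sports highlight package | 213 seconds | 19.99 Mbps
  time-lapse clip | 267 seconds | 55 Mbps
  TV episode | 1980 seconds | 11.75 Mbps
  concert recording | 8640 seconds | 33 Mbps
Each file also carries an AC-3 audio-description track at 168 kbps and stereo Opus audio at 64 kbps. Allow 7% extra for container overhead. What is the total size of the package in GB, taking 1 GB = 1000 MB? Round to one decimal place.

Audio total: 168 + 64 = 232 kbps = 0.232 Mbps.
sports highlight package: 20.222 Mbps × 213 s × 1.07 = 4608.8 Mb
time-lapse clip: 55.232 Mbps × 267 s × 1.07 = 15779.2 Mb
TV episode: 11.982 Mbps × 1980 s × 1.07 = 25385.1 Mb
concert recording: 33.232 Mbps × 8640 s × 1.07 = 307223.2 Mb
Total: 352996.3 Mb = 44124.5 MB.
= 44.12 GB.

44.1 GB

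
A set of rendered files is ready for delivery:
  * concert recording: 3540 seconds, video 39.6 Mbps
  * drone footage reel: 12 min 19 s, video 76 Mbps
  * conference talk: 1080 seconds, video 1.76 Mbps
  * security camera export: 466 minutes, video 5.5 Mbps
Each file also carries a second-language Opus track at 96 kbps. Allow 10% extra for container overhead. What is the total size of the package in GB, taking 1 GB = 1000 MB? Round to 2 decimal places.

48.84 GB

Audio: 96 kbps = 0.096 Mbps.
concert recording: 39.696 Mbps × 3540 s × 1.10 = 154576.2 Mb
drone footage reel: 76.096 Mbps × 739 s × 1.10 = 61858.4 Mb
conference talk: 1.856 Mbps × 1080 s × 1.10 = 2204.9 Mb
security camera export: 5.596 Mbps × 27960 s × 1.10 = 172110.6 Mb
Total: 390750.2 Mb = 48843.8 MB.
= 48.84 GB.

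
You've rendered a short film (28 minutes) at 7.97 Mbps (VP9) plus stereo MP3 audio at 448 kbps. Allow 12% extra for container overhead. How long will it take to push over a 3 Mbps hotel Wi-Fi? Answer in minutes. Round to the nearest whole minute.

28 min = 1680 s
Audio: 448 kbps = 0.448 Mbps.
Total bitrate: 8.418 Mbps.
File: 8.418 Mbps × 1680 s = 14142.2 Mb.
With 12% container overhead: ×1.12. → 15839.3 Mb.
At 3 Mbps: 15839.3 / 3 = 5279.8 s ≈ 88 minutes.

88 minutes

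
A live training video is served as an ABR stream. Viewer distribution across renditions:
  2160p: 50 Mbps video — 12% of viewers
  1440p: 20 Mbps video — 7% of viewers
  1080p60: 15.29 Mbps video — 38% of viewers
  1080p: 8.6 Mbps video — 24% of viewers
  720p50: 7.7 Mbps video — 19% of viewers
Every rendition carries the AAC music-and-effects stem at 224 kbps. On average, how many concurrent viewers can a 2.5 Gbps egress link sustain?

147

Audio: 224 kbps = 0.224 Mbps.
Average per-viewer bitrate: 0.12×50.224 + 0.07×20.224 + 0.38×15.514 + 0.24×8.824 + 0.19×7.924 = 16.961 Mbps.
2.5 Gbps = 2,500 Mbps; 2,500 / 16.961 = 147.40 → 147.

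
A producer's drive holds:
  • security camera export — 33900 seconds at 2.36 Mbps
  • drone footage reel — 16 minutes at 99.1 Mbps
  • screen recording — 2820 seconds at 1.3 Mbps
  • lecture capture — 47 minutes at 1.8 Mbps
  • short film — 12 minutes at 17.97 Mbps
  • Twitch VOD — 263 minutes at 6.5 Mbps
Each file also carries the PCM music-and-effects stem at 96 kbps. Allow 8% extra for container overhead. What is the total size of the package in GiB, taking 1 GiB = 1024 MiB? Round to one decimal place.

38.3 GiB

Audio: 96 kbps = 0.096 Mbps.
security camera export: 2.456 Mbps × 33900 s × 1.08 = 89919.1 Mb
drone footage reel: 99.196 Mbps × 960 s × 1.08 = 102846.4 Mb
screen recording: 1.396 Mbps × 2820 s × 1.08 = 4251.7 Mb
lecture capture: 1.896 Mbps × 2820 s × 1.08 = 5774.5 Mb
short film: 18.066 Mbps × 720 s × 1.08 = 14048.1 Mb
Twitch VOD: 6.596 Mbps × 15780 s × 1.08 = 112411.7 Mb
Total: 329251.4 Mb = 41156.4 MB.
= 38.33 GiB.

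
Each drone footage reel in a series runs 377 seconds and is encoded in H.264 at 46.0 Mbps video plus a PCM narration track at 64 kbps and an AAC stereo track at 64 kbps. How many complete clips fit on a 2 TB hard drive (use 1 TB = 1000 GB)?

920

Audio total: 64 + 64 = 128 kbps = 0.128 Mbps.
Total bitrate: 46.128 Mbps.
Per item: 46.128 Mbps × 377 s = 17,390 Mb = 2,174 MB.
Capacity: 2 TB = 16,000,000 Mb; 920.06 items → 920 complete.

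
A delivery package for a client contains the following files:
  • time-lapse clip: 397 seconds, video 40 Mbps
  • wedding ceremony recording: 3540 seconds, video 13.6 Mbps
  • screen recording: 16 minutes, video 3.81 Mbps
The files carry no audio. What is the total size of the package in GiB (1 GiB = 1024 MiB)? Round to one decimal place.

time-lapse clip: 40.000 Mbps × 397 s = 15880.0 Mb
wedding ceremony recording: 13.600 Mbps × 3540 s = 48144.0 Mb
screen recording: 3.810 Mbps × 960 s = 3657.6 Mb
Total: 67681.6 Mb = 8460.2 MB.
= 7.879 GiB.

7.9 GiB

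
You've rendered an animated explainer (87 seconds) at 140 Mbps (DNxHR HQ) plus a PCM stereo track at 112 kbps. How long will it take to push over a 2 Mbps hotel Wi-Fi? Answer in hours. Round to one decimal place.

Audio: 112 kbps = 0.112 Mbps.
Total bitrate: 140.112 Mbps.
File: 140.112 Mbps × 87 s = 12189.7 Mb.
At 2 Mbps: 12189.7 / 2 = 6094.9 s ≈ 1.69 hours.

1.7 hours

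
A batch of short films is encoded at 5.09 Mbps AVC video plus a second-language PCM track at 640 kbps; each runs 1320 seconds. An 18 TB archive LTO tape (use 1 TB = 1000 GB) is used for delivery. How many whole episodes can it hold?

19038

Audio: 640 kbps = 0.640 Mbps.
Total bitrate: 5.730 Mbps.
Per item: 5.730 Mbps × 1320 s = 7,564 Mb = 945.5 MB.
Capacity: 18 TB = 144,000,000 Mb; 19038.55 items → 19038 complete.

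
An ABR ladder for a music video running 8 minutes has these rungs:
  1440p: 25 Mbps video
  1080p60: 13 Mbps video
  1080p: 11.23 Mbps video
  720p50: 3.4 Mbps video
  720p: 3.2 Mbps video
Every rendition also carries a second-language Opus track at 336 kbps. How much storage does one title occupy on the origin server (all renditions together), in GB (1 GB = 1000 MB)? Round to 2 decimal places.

8 min = 480 s
Audio: 336 kbps = 0.336 Mbps.
Sum of rendition bitrates: (25+0.336) + (13+0.336) + (11.23+0.336) + (3.4+0.336) + (3.2+0.336) = 57.510 Mbps.
× 480 s = 27,605 Mb = 3,451 MB = 3.451 GB.

3.45 GB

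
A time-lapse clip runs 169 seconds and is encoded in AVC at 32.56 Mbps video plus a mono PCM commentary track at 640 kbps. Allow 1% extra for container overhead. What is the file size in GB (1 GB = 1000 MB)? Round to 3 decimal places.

Audio: 640 kbps = 0.640 Mbps.
Total bitrate: 32.56 + 0.640 = 33.200 Mbps.
Stream data: 33.200 Mbps × 169 s = 5610.8 Mb.
With 1% container overhead: ×1.01.
5,667 Mb ÷ 8 = 708.4 MB → 0.7084 GB.

0.708 GB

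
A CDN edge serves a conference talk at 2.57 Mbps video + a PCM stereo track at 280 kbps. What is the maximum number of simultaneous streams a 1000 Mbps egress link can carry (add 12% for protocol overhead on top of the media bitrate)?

Audio: 280 kbps = 0.280 Mbps.
Per-viewer media rate: 2.850 Mbps.
On the wire with 12% overhead: 3.192 Mbps.
1000 Mbps = 1,000 Mbps; 1,000 / 3.192 = 313.28 → 313 viewers.

313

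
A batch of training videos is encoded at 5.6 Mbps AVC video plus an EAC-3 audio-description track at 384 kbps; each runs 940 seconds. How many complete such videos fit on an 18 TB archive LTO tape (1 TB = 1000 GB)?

Audio: 384 kbps = 0.384 Mbps.
Total bitrate: 5.984 Mbps.
Per item: 5.984 Mbps × 940 s = 5,625 Mb = 703.1 MB.
Capacity: 18 TB = 144,000,000 Mb; 25600.18 items → 25600 complete.

25600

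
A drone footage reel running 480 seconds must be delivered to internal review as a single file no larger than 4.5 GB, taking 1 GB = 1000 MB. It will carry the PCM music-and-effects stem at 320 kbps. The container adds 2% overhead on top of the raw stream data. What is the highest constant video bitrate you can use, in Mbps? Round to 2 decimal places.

73.21 Mbps

Budget: 4.5 GB = 36000.0 Mb.
Stream payload after overhead: 36000.0 / 1.02 = 35294.1 Mb.
Total bitrate budget: 35294.1 Mb / 480 s = 73.529 Mbps.
Audio: 320 kbps = 0.320 Mbps.
Video: 73.529 − 0.320 = 73.209 Mbps.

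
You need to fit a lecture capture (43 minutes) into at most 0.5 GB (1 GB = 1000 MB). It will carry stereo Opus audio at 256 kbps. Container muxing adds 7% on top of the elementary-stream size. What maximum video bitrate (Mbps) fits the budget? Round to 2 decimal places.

Budget: 0.5 GB = 4000.0 Mb.
Stream payload after overhead: 4000.0 / 1.07 = 3738.3 Mb.
43 min = 2580 s
Total bitrate budget: 3738.3 Mb / 2580 s = 1.449 Mbps.
Audio: 256 kbps = 0.256 Mbps.
Video: 1.449 − 0.256 = 1.193 Mbps.

1.19 Mbps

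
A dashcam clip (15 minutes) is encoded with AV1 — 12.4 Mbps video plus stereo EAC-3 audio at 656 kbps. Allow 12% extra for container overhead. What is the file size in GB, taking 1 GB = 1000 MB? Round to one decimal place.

15 min = 900 s
Audio: 656 kbps = 0.656 Mbps.
Total bitrate: 12.4 + 0.656 = 13.056 Mbps.
Stream data: 13.056 Mbps × 900 s = 11750.4 Mb.
With 12% container overhead: ×1.12.
13,160 Mb ÷ 8 = 1,645 MB → 1.645 GB.

1.6 GB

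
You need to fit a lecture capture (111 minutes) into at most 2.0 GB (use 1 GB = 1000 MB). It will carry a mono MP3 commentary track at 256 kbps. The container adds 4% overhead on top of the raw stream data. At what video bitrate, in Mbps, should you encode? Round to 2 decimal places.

Budget: 2.0 GB = 16000.0 Mb.
Stream payload after overhead: 16000.0 / 1.04 = 15384.6 Mb.
111 min = 6660 s
Total bitrate budget: 15384.6 Mb / 6660 s = 2.310 Mbps.
Audio: 256 kbps = 0.256 Mbps.
Video: 2.310 − 0.256 = 2.054 Mbps.

2.05 Mbps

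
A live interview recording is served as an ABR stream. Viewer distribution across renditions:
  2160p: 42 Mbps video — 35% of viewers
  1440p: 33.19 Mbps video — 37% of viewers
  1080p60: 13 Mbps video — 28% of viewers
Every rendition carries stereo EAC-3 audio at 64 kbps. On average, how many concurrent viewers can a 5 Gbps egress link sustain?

162

Audio: 64 kbps = 0.064 Mbps.
Average per-viewer bitrate: 0.35×42.064 + 0.37×33.254 + 0.28×13.064 = 30.684 Mbps.
5 Gbps = 5,000 Mbps; 5,000 / 30.684 = 162.95 → 162.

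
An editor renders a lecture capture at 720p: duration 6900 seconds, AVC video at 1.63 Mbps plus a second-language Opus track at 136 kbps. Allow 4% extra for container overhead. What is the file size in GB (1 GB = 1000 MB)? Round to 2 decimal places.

1.58 GB

Audio: 136 kbps = 0.136 Mbps.
Total bitrate: 1.63 + 0.136 = 1.766 Mbps.
Stream data: 1.766 Mbps × 6900 s = 12185.4 Mb.
With 4% container overhead: ×1.04.
12,673 Mb ÷ 8 = 1,584 MB → 1.584 GB.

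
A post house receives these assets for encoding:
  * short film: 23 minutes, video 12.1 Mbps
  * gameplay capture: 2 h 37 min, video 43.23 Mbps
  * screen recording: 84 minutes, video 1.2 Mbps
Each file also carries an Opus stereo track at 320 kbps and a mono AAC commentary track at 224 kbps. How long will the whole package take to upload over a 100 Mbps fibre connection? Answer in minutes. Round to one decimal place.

Audio total: 320 + 224 = 544 kbps = 0.544 Mbps.
short film: 12.644 Mbps × 1380 s = 17448.7 Mb
gameplay capture: 43.774 Mbps × 9420 s = 412351.1 Mb
screen recording: 1.744 Mbps × 5040 s = 8789.8 Mb
Total: 438589.6 Mb = 54823.7 MB.
At 100 Mbps: 438589.6 / 100 = 4386 s ≈ 73.1 minutes.

73.1 minutes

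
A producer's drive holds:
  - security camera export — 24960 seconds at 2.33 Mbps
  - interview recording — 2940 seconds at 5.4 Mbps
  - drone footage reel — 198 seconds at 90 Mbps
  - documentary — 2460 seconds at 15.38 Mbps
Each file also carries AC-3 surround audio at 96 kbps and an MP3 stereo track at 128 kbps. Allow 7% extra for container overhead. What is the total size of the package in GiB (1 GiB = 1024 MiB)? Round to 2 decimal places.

17.01 GiB

Audio total: 96 + 128 = 224 kbps = 0.224 Mbps.
security camera export: 2.554 Mbps × 24960 s × 1.07 = 68210.2 Mb
interview recording: 5.624 Mbps × 2940 s × 1.07 = 17692.0 Mb
drone footage reel: 90.224 Mbps × 198 s × 1.07 = 19114.9 Mb
documentary: 15.604 Mbps × 2460 s × 1.07 = 41072.8 Mb
Total: 146089.9 Mb = 18261.2 MB.
= 17.01 GiB.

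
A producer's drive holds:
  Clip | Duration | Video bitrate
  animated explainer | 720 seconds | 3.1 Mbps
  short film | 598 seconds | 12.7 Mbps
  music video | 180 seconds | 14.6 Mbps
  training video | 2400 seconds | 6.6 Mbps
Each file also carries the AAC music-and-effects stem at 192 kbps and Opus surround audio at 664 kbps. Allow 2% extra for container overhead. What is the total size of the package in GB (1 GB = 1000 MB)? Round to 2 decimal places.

4.03 GB

Audio total: 192 + 664 = 856 kbps = 0.856 Mbps.
animated explainer: 3.956 Mbps × 720 s × 1.02 = 2905.3 Mb
short film: 13.556 Mbps × 598 s × 1.02 = 8268.6 Mb
music video: 15.456 Mbps × 180 s × 1.02 = 2837.7 Mb
training video: 7.456 Mbps × 2400 s × 1.02 = 18252.3 Mb
Total: 32263.9 Mb = 4033.0 MB.
= 4.033 GB.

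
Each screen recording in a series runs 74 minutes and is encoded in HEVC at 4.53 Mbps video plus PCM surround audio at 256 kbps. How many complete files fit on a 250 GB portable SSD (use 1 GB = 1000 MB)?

94

74 min = 4440 s
Audio: 256 kbps = 0.256 Mbps.
Total bitrate: 4.786 Mbps.
Per item: 4.786 Mbps × 4440 s = 21,250 Mb = 2,656 MB.
Capacity: 250 GB = 2,000,000 Mb; 94.12 items → 94 complete.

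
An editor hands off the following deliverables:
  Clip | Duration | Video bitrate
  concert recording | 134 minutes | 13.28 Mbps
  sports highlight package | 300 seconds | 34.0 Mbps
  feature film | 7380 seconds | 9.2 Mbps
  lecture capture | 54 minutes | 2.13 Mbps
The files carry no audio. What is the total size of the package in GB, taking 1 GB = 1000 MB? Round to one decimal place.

concert recording: 13.280 Mbps × 8040 s = 106771.2 Mb
sports highlight package: 34.000 Mbps × 300 s = 10200.0 Mb
feature film: 9.200 Mbps × 7380 s = 67896.0 Mb
lecture capture: 2.130 Mbps × 3240 s = 6901.2 Mb
Total: 191768.4 Mb = 23971.0 MB.
= 23.97 GB.

24.0 GB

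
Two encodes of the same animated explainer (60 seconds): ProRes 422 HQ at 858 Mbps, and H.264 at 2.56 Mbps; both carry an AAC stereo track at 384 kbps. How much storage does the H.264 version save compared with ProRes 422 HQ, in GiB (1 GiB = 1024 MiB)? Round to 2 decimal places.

Audio: 384 kbps = 0.384 Mbps.
ProRes 422 HQ: 858.384 Mbps × 60 s = 51503.0 Mb = 5.996 GiB.
H.264: 2.944 Mbps × 60 s = 176.6 Mb = 0.021 GiB.
Saving: 5.996 − 0.021 = 5.975 GiB.

5.98 GiB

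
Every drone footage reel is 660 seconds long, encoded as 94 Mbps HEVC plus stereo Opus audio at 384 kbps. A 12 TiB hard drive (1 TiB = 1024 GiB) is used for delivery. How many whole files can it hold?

1694

Audio: 384 kbps = 0.384 Mbps.
Total bitrate: 94.384 Mbps.
Per item: 94.384 Mbps × 660 s = 62,293 Mb = 7,787 MB.
Capacity: 12 TiB = 105,553,116 Mb; 1694.45 items → 1694 complete.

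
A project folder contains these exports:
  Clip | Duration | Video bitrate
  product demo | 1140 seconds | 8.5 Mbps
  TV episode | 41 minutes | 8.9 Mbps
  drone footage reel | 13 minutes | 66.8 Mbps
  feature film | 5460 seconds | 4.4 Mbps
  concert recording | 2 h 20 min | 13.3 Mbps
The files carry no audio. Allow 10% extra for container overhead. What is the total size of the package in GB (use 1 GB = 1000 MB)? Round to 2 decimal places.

product demo: 8.500 Mbps × 1140 s × 1.10 = 10659.0 Mb
TV episode: 8.900 Mbps × 2460 s × 1.10 = 24083.4 Mb
drone footage reel: 66.800 Mbps × 780 s × 1.10 = 57314.4 Mb
feature film: 4.400 Mbps × 5460 s × 1.10 = 26426.4 Mb
concert recording: 13.300 Mbps × 8400 s × 1.10 = 122892.0 Mb
Total: 241375.2 Mb = 30171.9 MB.
= 30.17 GB.

30.17 GB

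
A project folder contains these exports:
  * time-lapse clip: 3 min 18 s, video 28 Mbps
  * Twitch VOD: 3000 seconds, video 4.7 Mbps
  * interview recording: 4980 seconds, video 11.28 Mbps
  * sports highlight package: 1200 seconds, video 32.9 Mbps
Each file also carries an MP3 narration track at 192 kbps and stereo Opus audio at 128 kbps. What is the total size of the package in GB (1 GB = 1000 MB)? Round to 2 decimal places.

Audio total: 192 + 128 = 320 kbps = 0.320 Mbps.
time-lapse clip: 28.320 Mbps × 198 s = 5607.4 Mb
Twitch VOD: 5.020 Mbps × 3000 s = 15060.0 Mb
interview recording: 11.600 Mbps × 4980 s = 57768.0 Mb
sports highlight package: 33.220 Mbps × 1200 s = 39864.0 Mb
Total: 118299.4 Mb = 14787.4 MB.
= 14.79 GB.

14.79 GB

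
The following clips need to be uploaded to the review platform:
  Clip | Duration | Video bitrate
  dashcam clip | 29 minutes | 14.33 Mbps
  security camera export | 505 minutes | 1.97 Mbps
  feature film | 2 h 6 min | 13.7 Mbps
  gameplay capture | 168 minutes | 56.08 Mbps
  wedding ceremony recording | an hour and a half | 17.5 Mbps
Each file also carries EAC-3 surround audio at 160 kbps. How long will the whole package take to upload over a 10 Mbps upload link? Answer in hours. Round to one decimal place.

23.8 hours

Audio: 160 kbps = 0.160 Mbps.
dashcam clip: 14.490 Mbps × 1740 s = 25212.6 Mb
security camera export: 2.130 Mbps × 30300 s = 64539.0 Mb
feature film: 13.860 Mbps × 7560 s = 104781.6 Mb
gameplay capture: 56.240 Mbps × 10080 s = 566899.2 Mb
wedding ceremony recording: 17.660 Mbps × 5400 s = 95364.0 Mb
Total: 856796.4 Mb = 107099.6 MB.
At 10 Mbps: 856796.4 / 10 = 85680 s ≈ 23.8 hours.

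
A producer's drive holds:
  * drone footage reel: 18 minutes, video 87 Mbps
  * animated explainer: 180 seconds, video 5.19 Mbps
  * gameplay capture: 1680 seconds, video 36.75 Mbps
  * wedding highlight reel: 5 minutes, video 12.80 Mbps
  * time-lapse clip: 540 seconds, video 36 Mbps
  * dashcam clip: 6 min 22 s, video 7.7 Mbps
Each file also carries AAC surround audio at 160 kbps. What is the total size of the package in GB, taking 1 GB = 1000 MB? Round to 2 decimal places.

Audio: 160 kbps = 0.160 Mbps.
drone footage reel: 87.160 Mbps × 1080 s = 94132.8 Mb
animated explainer: 5.350 Mbps × 180 s = 963.0 Mb
gameplay capture: 36.910 Mbps × 1680 s = 62008.8 Mb
wedding highlight reel: 12.960 Mbps × 300 s = 3888.0 Mb
time-lapse clip: 36.160 Mbps × 540 s = 19526.4 Mb
dashcam clip: 7.860 Mbps × 382 s = 3002.5 Mb
Total: 183521.5 Mb = 22940.2 MB.
= 22.94 GB.

22.94 GB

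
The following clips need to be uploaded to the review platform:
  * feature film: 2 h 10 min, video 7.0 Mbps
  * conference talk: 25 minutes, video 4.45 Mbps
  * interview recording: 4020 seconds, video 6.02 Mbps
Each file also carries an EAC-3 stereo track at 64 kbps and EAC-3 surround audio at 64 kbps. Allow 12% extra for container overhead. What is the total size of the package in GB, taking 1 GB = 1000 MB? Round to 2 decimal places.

12.21 GB

Audio total: 64 + 64 = 128 kbps = 0.128 Mbps.
feature film: 7.128 Mbps × 7800 s × 1.12 = 62270.2 Mb
conference talk: 4.578 Mbps × 1500 s × 1.12 = 7691.0 Mb
interview recording: 6.148 Mbps × 4020 s × 1.12 = 27680.8 Mb
Total: 97642.0 Mb = 12205.3 MB.
= 12.21 GB.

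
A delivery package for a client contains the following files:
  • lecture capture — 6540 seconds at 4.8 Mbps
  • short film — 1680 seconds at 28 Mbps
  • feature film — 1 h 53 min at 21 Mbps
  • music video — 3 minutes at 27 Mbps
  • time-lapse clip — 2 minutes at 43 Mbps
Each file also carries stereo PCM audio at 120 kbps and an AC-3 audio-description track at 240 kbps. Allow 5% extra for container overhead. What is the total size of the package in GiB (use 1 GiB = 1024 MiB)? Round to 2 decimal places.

28.89 GiB

Audio total: 120 + 240 = 360 kbps = 0.360 Mbps.
lecture capture: 5.160 Mbps × 6540 s × 1.05 = 35433.7 Mb
short film: 28.360 Mbps × 1680 s × 1.05 = 50027.0 Mb
feature film: 21.360 Mbps × 6780 s × 1.05 = 152061.8 Mb
music video: 27.360 Mbps × 180 s × 1.05 = 5171.0 Mb
time-lapse clip: 43.360 Mbps × 120 s × 1.05 = 5463.4 Mb
Total: 248157.0 Mb = 31019.6 MB.
= 28.89 GiB.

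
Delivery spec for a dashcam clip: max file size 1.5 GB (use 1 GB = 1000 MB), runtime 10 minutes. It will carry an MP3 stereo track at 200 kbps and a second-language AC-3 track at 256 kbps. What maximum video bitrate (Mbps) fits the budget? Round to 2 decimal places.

19.54 Mbps

Budget: 1.5 GB = 12000.0 Mb.
10 min = 600 s
Total bitrate budget: 12000.0 Mb / 600 s = 20.000 Mbps.
Audio total: 200 + 256 = 456 kbps = 0.456 Mbps.
Video: 20.000 − 0.456 = 19.544 Mbps.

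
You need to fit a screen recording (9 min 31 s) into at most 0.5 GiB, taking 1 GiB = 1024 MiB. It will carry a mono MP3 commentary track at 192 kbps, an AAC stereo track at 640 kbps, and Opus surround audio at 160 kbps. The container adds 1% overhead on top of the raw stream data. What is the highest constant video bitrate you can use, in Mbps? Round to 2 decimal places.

Budget: 0.5 GiB = 4295.0 Mb.
Stream payload after overhead: 4295.0 / 1.01 = 4252.4 Mb.
9 min 31 s = 571 s
Total bitrate budget: 4252.4 Mb / 571 s = 7.447 Mbps.
Audio total: 192 + 640 + 160 = 992 kbps = 0.992 Mbps.
Video: 7.447 − 0.992 = 6.455 Mbps.

6.46 Mbps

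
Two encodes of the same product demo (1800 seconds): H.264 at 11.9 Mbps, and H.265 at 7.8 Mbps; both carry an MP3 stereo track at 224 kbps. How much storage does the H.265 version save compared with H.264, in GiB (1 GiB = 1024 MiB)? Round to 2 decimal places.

0.86 GiB

Audio: 224 kbps = 0.224 Mbps.
H.264: 12.124 Mbps × 1800 s = 21823.2 Mb = 2.541 GiB.
H.265: 8.024 Mbps × 1800 s = 14443.2 Mb = 1.681 GiB.
Saving: 2.541 − 1.681 = 0.859 GiB.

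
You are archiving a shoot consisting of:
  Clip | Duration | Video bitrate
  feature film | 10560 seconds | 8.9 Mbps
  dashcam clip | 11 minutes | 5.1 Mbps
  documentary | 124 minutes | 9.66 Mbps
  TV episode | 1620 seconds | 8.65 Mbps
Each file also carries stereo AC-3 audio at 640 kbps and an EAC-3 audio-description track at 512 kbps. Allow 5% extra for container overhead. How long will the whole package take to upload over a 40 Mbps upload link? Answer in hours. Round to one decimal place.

Audio total: 640 + 512 = 1152 kbps = 1.152 Mbps.
feature film: 10.052 Mbps × 10560 s × 1.05 = 111456.6 Mb
dashcam clip: 6.252 Mbps × 660 s × 1.05 = 4332.6 Mb
documentary: 10.812 Mbps × 7440 s × 1.05 = 84463.3 Mb
TV episode: 9.802 Mbps × 1620 s × 1.05 = 16673.2 Mb
Total: 216925.8 Mb = 27115.7 MB.
At 40 Mbps: 216925.8 / 40 = 5423 s ≈ 1.51 hours.

1.5 hours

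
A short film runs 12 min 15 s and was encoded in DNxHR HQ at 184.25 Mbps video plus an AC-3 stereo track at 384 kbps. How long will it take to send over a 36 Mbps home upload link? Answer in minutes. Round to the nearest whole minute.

12 min 15 s = 735 s
Audio: 384 kbps = 0.384 Mbps.
Total bitrate: 184.634 Mbps.
File: 184.634 Mbps × 735 s = 135706.0 Mb.
At 36 Mbps: 135706.0 / 36 = 3769.6 s ≈ 62.8 minutes.

63 minutes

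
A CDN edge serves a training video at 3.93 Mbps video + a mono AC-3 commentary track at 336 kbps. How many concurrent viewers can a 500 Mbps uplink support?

Audio: 336 kbps = 0.336 Mbps.
Per-viewer media rate: 4.266 Mbps.
500 Mbps = 500.0 Mbps; 500.0 / 4.266 = 117.21 → 117 viewers.

117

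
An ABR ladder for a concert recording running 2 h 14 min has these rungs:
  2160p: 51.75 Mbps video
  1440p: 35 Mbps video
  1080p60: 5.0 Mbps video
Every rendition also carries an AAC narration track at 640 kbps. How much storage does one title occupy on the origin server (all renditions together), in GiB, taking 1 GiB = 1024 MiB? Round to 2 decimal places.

2 h 14 min = 134 min = 8040 s
Audio: 640 kbps = 0.640 Mbps.
Sum of rendition bitrates: (51.75+0.640) + (35+0.640) + (5.0+0.640) = 93.670 Mbps.
× 8040 s = 753,107 Mb = 94,138 MB = 87.67 GiB.

87.67 GiB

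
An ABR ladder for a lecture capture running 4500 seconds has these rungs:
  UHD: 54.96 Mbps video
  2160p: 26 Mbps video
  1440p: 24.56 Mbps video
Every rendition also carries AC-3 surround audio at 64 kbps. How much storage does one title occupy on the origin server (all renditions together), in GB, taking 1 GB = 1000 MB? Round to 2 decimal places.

Audio: 64 kbps = 0.064 Mbps.
Sum of rendition bitrates: (54.96+0.064) + (26+0.064) + (24.56+0.064) = 105.712 Mbps.
× 4500 s = 475,704 Mb = 59,463 MB = 59.46 GB.

59.46 GB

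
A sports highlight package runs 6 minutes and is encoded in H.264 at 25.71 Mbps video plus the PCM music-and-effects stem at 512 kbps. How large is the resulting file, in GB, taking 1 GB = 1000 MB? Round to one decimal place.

6 min = 360 s
Audio: 512 kbps = 0.512 Mbps.
Total bitrate: 25.71 + 0.512 = 26.222 Mbps.
Stream data: 26.222 Mbps × 360 s = 9439.9 Mb.
9,440 Mb ÷ 8 = 1,180 MB → 1.180 GB.

1.2 GB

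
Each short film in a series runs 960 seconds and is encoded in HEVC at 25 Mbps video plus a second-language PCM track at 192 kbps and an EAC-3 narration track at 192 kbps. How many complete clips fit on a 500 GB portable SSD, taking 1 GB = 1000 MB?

Audio total: 192 + 192 = 384 kbps = 0.384 Mbps.
Total bitrate: 25.384 Mbps.
Per item: 25.384 Mbps × 960 s = 24,369 Mb = 3,046 MB.
Capacity: 500 GB = 4,000,000 Mb; 164.15 items → 164 complete.

164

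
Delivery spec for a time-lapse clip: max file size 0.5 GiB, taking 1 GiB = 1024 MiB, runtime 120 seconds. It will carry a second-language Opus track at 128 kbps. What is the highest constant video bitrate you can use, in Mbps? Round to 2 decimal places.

Budget: 0.5 GiB = 4295.0 Mb.
Total bitrate budget: 4295.0 Mb / 120 s = 35.791 Mbps.
Audio: 128 kbps = 0.128 Mbps.
Video: 35.791 − 0.128 = 35.663 Mbps.

35.66 Mbps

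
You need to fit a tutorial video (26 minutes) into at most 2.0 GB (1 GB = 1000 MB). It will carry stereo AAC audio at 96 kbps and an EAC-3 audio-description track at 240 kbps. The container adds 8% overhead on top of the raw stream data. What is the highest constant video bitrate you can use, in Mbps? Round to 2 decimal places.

9.16 Mbps

Budget: 2.0 GB = 16000.0 Mb.
Stream payload after overhead: 16000.0 / 1.08 = 14814.8 Mb.
26 min = 1560 s
Total bitrate budget: 14814.8 Mb / 1560 s = 9.497 Mbps.
Audio total: 96 + 240 = 336 kbps = 0.336 Mbps.
Video: 9.497 − 0.336 = 9.161 Mbps.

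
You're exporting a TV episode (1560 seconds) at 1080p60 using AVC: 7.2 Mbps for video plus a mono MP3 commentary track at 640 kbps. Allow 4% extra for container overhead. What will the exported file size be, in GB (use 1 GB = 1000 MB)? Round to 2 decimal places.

Audio: 640 kbps = 0.640 Mbps.
Total bitrate: 7.2 + 0.640 = 7.840 Mbps.
Stream data: 7.840 Mbps × 1560 s = 12230.4 Mb.
With 4% container overhead: ×1.04.
12,720 Mb ÷ 8 = 1,590 MB → 1.590 GB.

1.59 GB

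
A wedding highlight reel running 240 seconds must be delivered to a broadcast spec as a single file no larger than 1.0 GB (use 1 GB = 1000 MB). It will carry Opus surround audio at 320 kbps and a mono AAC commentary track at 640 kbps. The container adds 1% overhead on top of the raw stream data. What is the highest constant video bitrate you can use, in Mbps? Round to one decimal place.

32.0 Mbps

Budget: 1.0 GB = 8000.0 Mb.
Stream payload after overhead: 8000.0 / 1.01 = 7920.8 Mb.
Total bitrate budget: 7920.8 Mb / 240 s = 33.003 Mbps.
Audio total: 320 + 640 = 960 kbps = 0.960 Mbps.
Video: 33.003 − 0.960 = 32.043 Mbps.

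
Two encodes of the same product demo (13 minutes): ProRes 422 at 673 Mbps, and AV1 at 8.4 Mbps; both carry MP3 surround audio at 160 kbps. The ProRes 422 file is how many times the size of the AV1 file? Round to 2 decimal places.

13 min = 780 s
Audio: 160 kbps = 0.160 Mbps.
ProRes 422: 673.160 Mbps × 780 s = 525064.8 Mb = 61.126 GiB.
AV1: 8.560 Mbps × 780 s = 6676.8 Mb = 0.777 GiB.
Ratio: 61.126 / 0.777 = 78.640.

78.64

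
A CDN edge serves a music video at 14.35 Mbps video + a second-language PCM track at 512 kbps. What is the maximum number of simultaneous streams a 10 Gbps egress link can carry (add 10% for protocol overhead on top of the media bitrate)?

611

Audio: 512 kbps = 0.512 Mbps.
Per-viewer media rate: 14.862 Mbps.
On the wire with 10% overhead: 16.348 Mbps.
10 Gbps = 10,000 Mbps; 10,000 / 16.348 = 611.69 → 611 viewers.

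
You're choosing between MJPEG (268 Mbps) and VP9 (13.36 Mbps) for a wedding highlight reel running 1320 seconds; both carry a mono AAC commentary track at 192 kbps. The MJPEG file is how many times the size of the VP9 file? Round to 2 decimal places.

Audio: 192 kbps = 0.192 Mbps.
MJPEG: 268.192 Mbps × 1320 s = 354013.4 Mb = 44.252 GB.
VP9: 13.552 Mbps × 1320 s = 17888.6 Mb = 2.236 GB.
Ratio: 44.252 / 2.236 = 19.790.

19.79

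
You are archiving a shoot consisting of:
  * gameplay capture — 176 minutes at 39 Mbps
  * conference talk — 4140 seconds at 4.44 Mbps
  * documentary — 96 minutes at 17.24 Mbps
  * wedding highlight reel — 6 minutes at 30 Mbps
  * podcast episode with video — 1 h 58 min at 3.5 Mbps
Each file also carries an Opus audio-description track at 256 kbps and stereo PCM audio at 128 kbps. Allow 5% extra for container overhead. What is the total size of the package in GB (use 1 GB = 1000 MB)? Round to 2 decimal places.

Audio total: 256 + 128 = 384 kbps = 0.384 Mbps.
gameplay capture: 39.384 Mbps × 10560 s × 1.05 = 436689.8 Mb
conference talk: 4.824 Mbps × 4140 s × 1.05 = 20969.9 Mb
documentary: 17.624 Mbps × 5760 s × 1.05 = 106590.0 Mb
wedding highlight reel: 30.384 Mbps × 360 s × 1.05 = 11485.2 Mb
podcast episode with video: 3.884 Mbps × 7080 s × 1.05 = 28873.7 Mb
Total: 604608.5 Mb = 75576.1 MB.
= 75.58 GB.

75.58 GB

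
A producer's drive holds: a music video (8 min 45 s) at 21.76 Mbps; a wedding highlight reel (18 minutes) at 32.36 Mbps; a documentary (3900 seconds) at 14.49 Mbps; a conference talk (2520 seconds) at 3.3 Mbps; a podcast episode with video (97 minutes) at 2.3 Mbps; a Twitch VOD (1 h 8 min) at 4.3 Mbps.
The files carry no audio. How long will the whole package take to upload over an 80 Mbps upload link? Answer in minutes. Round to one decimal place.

music video: 21.760 Mbps × 525 s = 11424.0 Mb
wedding highlight reel: 32.360 Mbps × 1080 s = 34948.8 Mb
documentary: 14.490 Mbps × 3900 s = 56511.0 Mb
conference talk: 3.300 Mbps × 2520 s = 8316.0 Mb
podcast episode with video: 2.300 Mbps × 5820 s = 13386.0 Mb
Twitch VOD: 4.300 Mbps × 4080 s = 17544.0 Mb
Total: 142129.8 Mb = 17766.2 MB.
At 80 Mbps: 142129.8 / 80 = 1777 s ≈ 29.6 minutes.

29.6 minutes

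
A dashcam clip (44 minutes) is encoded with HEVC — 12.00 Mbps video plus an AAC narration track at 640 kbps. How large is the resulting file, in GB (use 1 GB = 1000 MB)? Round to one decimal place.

4.2 GB

44 min = 2640 s
Audio: 640 kbps = 0.640 Mbps.
Total bitrate: 12.00 + 0.640 = 12.640 Mbps.
Stream data: 12.640 Mbps × 2640 s = 33369.6 Mb.
33,370 Mb ÷ 8 = 4,171 MB → 4.171 GB.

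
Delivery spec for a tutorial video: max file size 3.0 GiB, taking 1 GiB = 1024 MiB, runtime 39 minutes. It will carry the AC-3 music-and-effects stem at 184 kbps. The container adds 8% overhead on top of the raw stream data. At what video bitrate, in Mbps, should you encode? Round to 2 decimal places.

10.01 Mbps

Budget: 3.0 GiB = 25769.8 Mb.
Stream payload after overhead: 25769.8 / 1.08 = 23860.9 Mb.
39 min = 2340 s
Total bitrate budget: 23860.9 Mb / 2340 s = 10.197 Mbps.
Audio: 184 kbps = 0.184 Mbps.
Video: 10.197 − 0.184 = 10.013 Mbps.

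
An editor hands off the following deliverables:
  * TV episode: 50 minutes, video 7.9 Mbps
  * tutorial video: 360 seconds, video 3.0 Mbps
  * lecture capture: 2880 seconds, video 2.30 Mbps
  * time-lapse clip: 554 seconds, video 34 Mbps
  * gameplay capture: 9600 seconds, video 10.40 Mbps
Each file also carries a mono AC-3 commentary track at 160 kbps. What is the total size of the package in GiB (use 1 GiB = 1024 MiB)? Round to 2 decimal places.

17.78 GiB

Audio: 160 kbps = 0.160 Mbps.
TV episode: 8.060 Mbps × 3000 s = 24180.0 Mb
tutorial video: 3.160 Mbps × 360 s = 1137.6 Mb
lecture capture: 2.460 Mbps × 2880 s = 7084.8 Mb
time-lapse clip: 34.160 Mbps × 554 s = 18924.6 Mb
gameplay capture: 10.560 Mbps × 9600 s = 101376.0 Mb
Total: 152703.0 Mb = 19087.9 MB.
= 17.78 GiB.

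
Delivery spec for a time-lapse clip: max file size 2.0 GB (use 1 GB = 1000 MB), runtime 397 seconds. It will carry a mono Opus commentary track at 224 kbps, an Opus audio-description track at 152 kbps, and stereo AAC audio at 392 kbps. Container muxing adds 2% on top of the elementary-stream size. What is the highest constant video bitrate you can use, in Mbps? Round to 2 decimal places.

38.74 Mbps

Budget: 2.0 GB = 16000.0 Mb.
Stream payload after overhead: 16000.0 / 1.02 = 15686.3 Mb.
Total bitrate budget: 15686.3 Mb / 397 s = 39.512 Mbps.
Audio total: 224 + 152 + 392 = 768 kbps = 0.768 Mbps.
Video: 39.512 − 0.768 = 38.744 Mbps.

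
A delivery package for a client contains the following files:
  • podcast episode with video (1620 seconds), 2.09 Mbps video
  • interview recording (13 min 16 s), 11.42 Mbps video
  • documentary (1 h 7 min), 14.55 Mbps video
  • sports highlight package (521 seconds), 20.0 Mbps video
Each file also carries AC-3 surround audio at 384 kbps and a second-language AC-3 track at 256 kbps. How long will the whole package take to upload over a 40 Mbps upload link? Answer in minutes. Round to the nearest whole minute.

Audio total: 384 + 256 = 640 kbps = 0.640 Mbps.
podcast episode with video: 2.730 Mbps × 1620 s = 4422.6 Mb
interview recording: 12.060 Mbps × 796 s = 9599.8 Mb
documentary: 15.190 Mbps × 4020 s = 61063.8 Mb
sports highlight package: 20.640 Mbps × 521 s = 10753.4 Mb
Total: 85839.6 Mb = 10730.0 MB.
At 40 Mbps: 85839.6 / 40 = 2146 s ≈ 35.8 minutes.

36 minutes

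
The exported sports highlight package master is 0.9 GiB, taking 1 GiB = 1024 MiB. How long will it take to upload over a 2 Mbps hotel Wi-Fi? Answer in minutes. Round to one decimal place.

File: 0.9 GiB = 7730.9 Mb.
At 2 Mbps: 7730.9 / 2 = 3865.5 s ≈ 64.4 minutes.

64.4 minutes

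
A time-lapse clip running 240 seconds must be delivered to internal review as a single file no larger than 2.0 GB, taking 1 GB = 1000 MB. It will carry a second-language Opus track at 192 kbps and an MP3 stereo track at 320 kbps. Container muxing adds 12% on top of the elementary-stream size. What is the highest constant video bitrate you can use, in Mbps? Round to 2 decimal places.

Budget: 2.0 GB = 16000.0 Mb.
Stream payload after overhead: 16000.0 / 1.12 = 14285.7 Mb.
Total bitrate budget: 14285.7 Mb / 240 s = 59.524 Mbps.
Audio total: 192 + 320 = 512 kbps = 0.512 Mbps.
Video: 59.524 − 0.512 = 59.012 Mbps.

59.01 Mbps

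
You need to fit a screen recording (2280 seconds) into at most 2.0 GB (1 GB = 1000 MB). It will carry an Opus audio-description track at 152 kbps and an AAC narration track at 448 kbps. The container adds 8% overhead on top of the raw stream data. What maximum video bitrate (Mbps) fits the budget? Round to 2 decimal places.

5.90 Mbps

Budget: 2.0 GB = 16000.0 Mb.
Stream payload after overhead: 16000.0 / 1.08 = 14814.8 Mb.
Total bitrate budget: 14814.8 Mb / 2280 s = 6.498 Mbps.
Audio total: 152 + 448 = 600 kbps = 0.600 Mbps.
Video: 6.498 − 0.600 = 5.898 Mbps.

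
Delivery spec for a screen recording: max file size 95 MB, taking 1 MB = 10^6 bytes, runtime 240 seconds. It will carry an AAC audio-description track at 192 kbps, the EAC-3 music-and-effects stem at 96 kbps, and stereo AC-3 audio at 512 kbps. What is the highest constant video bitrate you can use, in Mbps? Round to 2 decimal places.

Budget: 95 MB = 760.0 Mb.
Total bitrate budget: 760.0 Mb / 240 s = 3.167 Mbps.
Audio total: 192 + 96 + 512 = 800 kbps = 0.800 Mbps.
Video: 3.167 − 0.800 = 2.367 Mbps.

2.37 Mbps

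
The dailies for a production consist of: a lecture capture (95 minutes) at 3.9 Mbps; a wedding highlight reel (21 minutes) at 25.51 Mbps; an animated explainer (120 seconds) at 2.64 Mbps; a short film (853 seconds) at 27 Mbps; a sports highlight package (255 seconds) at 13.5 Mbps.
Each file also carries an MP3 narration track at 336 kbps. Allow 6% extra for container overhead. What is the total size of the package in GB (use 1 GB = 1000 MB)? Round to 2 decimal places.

11.12 GB

Audio: 336 kbps = 0.336 Mbps.
lecture capture: 4.236 Mbps × 5700 s × 1.06 = 25593.9 Mb
wedding highlight reel: 25.846 Mbps × 1260 s × 1.06 = 34519.9 Mb
animated explainer: 2.976 Mbps × 120 s × 1.06 = 378.5 Mb
short film: 27.336 Mbps × 853 s × 1.06 = 24716.7 Mb
sports highlight package: 13.836 Mbps × 255 s × 1.06 = 3739.9 Mb
Total: 88948.9 Mb = 11118.6 MB.
= 11.12 GB.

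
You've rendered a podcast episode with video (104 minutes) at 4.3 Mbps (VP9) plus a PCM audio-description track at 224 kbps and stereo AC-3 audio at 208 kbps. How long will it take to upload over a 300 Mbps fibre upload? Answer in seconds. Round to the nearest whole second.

98 seconds

104 min = 6240 s
Audio total: 224 + 208 = 432 kbps = 0.432 Mbps.
Total bitrate: 4.732 Mbps.
File: 4.732 Mbps × 6240 s = 29527.7 Mb.
At 300 Mbps: 29527.7 / 300 = 98.4 s ≈ 98.4 seconds.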